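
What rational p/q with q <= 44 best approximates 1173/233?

146/29

Expand x = 1173/233 as a continued fraction with the Euclidean algorithm:
  1173 = 5*233 + 8, so a_0 = 5.
  233 = 29*8 + 1, so a_1 = 29.
  8 = 8*1 + 0, so a_2 = 8.
so x = [5; 29, 8].
Convergents (p_i = a_i*p_{i-1} + p_{i-2}, q_i = a_i*q_{i-1} + q_{i-2} with p_{-2}=0, p_{-1}=1, q_{-2}=1, q_{-1}=0), until the denominator exceeds 44:
  i=0: a_0=5, p_0 = 5*1 + 0 = 5, q_0 = 5*0 + 1 = 1.
  i=1: a_1=29, p_1 = 29*5 + 1 = 146, q_1 = 29*1 + 0 = 29.
  i=2: a_2=8, p_2 = 8*146 + 5 = 1173, q_2 = 8*29 + 1 = 233.
q_2 = 233 > 44, so the last convergent with denominator <= 44 is p_1/q_1 = 146/29.
The closest fraction with denominator <= 44 is either p_1/q_1 or the intermediate fraction (k*p_1 + p_0)/(k*q_1 + q_0) with the largest k >= 1 whose denominator stays <= 44; these approach x as k grows, and every other convergent or intermediate fraction in range is farther away.
Largest k: floor((44 - q_0)/q_1) = floor((44 - 1)/29) = 1.
That gives (1*146 + 5)/(1*29 + 1) = 151/30.
Compare the errors: |x - 146/29| = |1173*29 - 146*233|/(233*29) = 1/6757, and |x - 151/30| = |1173*30 - 151*233|/(233*30) = 7/6990.
Cross-multiplying, 1*6990 = 6990 < 47299 = 7*6757, so 1/6757 is smaller: the convergent 146/29 is closer to x than 151/30.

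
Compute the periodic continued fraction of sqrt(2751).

Write x_i = (sqrt(2751) + m_i)/d_i with (m_0, d_0) = (0, 1). a_0 = floor(sqrt(2751)) = 52, since 52^2 = 2704 <= 2751 < 2809 = 53^2.
Iterate m_{i+1} = d_i*a_i - m_i, d_{i+1} = (2751 - m_{i+1}^2)/d_i, a_{i+1} = floor((a_0 + m_{i+1})/d_{i+1}):
  m_1 = 1*52 - 0 = 52, d_1 = (2751 - 52^2)/1 = 47/1 = 47, a_1 = floor((52 + 52)/47) = 2.
  m_2 = 47*2 - 52 = 42, d_2 = (2751 - 42^2)/47 = 987/47 = 21, a_2 = floor((52 + 42)/21) = 4.
  m_3 = 21*4 - 42 = 42, d_3 = (2751 - 42^2)/21 = 987/21 = 47, a_3 = floor((52 + 42)/47) = 2.
  m_4 = 47*2 - 42 = 52, d_4 = (2751 - 52^2)/47 = 47/47 = 1, a_4 = floor((52 + 52)/1) = 104.
  m_5 = 1*104 - 52 = 52, d_5 = (2751 - 52^2)/1 = 47/1 = 47: (m_5, d_5) = (m_1, d_1) = (52, 47), so from here the quotients repeat a_1, ..., a_4; the period length is 4.
Hence the expansion of sqrt(2751) is a_0 = 52 followed by the repeating block 2, 4, 2, 104 (period 4).

[52; (2, 4, 2, 104)]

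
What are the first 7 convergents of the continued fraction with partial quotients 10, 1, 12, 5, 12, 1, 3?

10/1, 11/1, 142/13, 721/66, 8794/805, 9515/871, 37339/3418

Using the convergent recurrence p_i = a_i*p_{i-1} + p_{i-2}, q_i = a_i*q_{i-1} + q_{i-2} with p_{-2}=0, p_{-1}=1, q_{-2}=1, q_{-1}=0:
  i=0: a_0=10, p_0 = 10*1 + 0 = 10, q_0 = 10*0 + 1 = 1.
  i=1: a_1=1, p_1 = 1*10 + 1 = 11, q_1 = 1*1 + 0 = 1.
  i=2: a_2=12, p_2 = 12*11 + 10 = 142, q_2 = 12*1 + 1 = 13.
  i=3: a_3=5, p_3 = 5*142 + 11 = 721, q_3 = 5*13 + 1 = 66.
  i=4: a_4=12, p_4 = 12*721 + 142 = 8794, q_4 = 12*66 + 13 = 805.
  i=5: a_5=1, p_5 = 1*8794 + 721 = 9515, q_5 = 1*805 + 66 = 871.
  i=6: a_6=3, p_6 = 3*9515 + 8794 = 37339, q_6 = 3*871 + 805 = 3418.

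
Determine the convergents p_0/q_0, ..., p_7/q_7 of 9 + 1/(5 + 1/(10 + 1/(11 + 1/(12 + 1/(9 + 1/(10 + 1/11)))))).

Using the convergent recurrence p_i = a_i*p_{i-1} + p_{i-2}, q_i = a_i*q_{i-1} + q_{i-2} with p_{-2}=0, p_{-1}=1, q_{-2}=1, q_{-1}=0:
  i=0: a_0=9, p_0 = 9*1 + 0 = 9, q_0 = 9*0 + 1 = 1.
  i=1: a_1=5, p_1 = 5*9 + 1 = 46, q_1 = 5*1 + 0 = 5.
  i=2: a_2=10, p_2 = 10*46 + 9 = 469, q_2 = 10*5 + 1 = 51.
  i=3: a_3=11, p_3 = 11*469 + 46 = 5205, q_3 = 11*51 + 5 = 566.
  i=4: a_4=12, p_4 = 12*5205 + 469 = 62929, q_4 = 12*566 + 51 = 6843.
  i=5: a_5=9, p_5 = 9*62929 + 5205 = 571566, q_5 = 9*6843 + 566 = 62153.
  i=6: a_6=10, p_6 = 10*571566 + 62929 = 5778589, q_6 = 10*62153 + 6843 = 628373.
  i=7: a_7=11, p_7 = 11*5778589 + 571566 = 64136045, q_7 = 11*628373 + 62153 = 6974256.

9/1, 46/5, 469/51, 5205/566, 62929/6843, 571566/62153, 5778589/628373, 64136045/6974256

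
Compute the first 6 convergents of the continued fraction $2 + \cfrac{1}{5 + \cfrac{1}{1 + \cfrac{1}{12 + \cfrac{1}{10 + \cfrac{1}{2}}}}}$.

2/1, 11/5, 13/6, 167/77, 1683/776, 3533/1629

Using the convergent recurrence p_i = a_i*p_{i-1} + p_{i-2}, q_i = a_i*q_{i-1} + q_{i-2} with p_{-2}=0, p_{-1}=1, q_{-2}=1, q_{-1}=0:
  i=0: a_0=2, p_0 = 2*1 + 0 = 2, q_0 = 2*0 + 1 = 1.
  i=1: a_1=5, p_1 = 5*2 + 1 = 11, q_1 = 5*1 + 0 = 5.
  i=2: a_2=1, p_2 = 1*11 + 2 = 13, q_2 = 1*5 + 1 = 6.
  i=3: a_3=12, p_3 = 12*13 + 11 = 167, q_3 = 12*6 + 5 = 77.
  i=4: a_4=10, p_4 = 10*167 + 13 = 1683, q_4 = 10*77 + 6 = 776.
  i=5: a_5=2, p_5 = 2*1683 + 167 = 3533, q_5 = 2*776 + 77 = 1629.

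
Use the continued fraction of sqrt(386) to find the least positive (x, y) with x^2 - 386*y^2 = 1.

(x, y) = (111555, 5678)

First expand sqrt(386) as a continued fraction. With x_i = (sqrt(386) + m_i)/d_i and (m_0, d_0) = (0, 1): a_0 = floor(sqrt(386)) = 19, since 19^2 = 361 <= 386 < 400 = 20^2.
Iterate m_{i+1} = d_i*a_i - m_i, d_{i+1} = (386 - m_{i+1}^2)/d_i, a_{i+1} = floor((a_0 + m_{i+1})/d_{i+1}):
  m_1 = 1*19 - 0 = 19, d_1 = (386 - 19^2)/1 = 25/1 = 25, a_1 = floor((19 + 19)/25) = 1.
  m_2 = 25*1 - 19 = 6, d_2 = (386 - 6^2)/25 = 350/25 = 14, a_2 = floor((19 + 6)/14) = 1.
  m_3 = 14*1 - 6 = 8, d_3 = (386 - 8^2)/14 = 322/14 = 23, a_3 = floor((19 + 8)/23) = 1.
  m_4 = 23*1 - 8 = 15, d_4 = (386 - 15^2)/23 = 161/23 = 7, a_4 = floor((19 + 15)/7) = 4.
  m_5 = 7*4 - 15 = 13, d_5 = (386 - 13^2)/7 = 217/7 = 31, a_5 = floor((19 + 13)/31) = 1.
  m_6 = 31*1 - 13 = 18, d_6 = (386 - 18^2)/31 = 62/31 = 2, a_6 = floor((19 + 18)/2) = 18.
  m_7 = 2*18 - 18 = 18, d_7 = (386 - 18^2)/2 = 62/2 = 31, a_7 = floor((19 + 18)/31) = 1.
  m_8 = 31*1 - 18 = 13, d_8 = (386 - 13^2)/31 = 217/31 = 7, a_8 = floor((19 + 13)/7) = 4.
  m_9 = 7*4 - 13 = 15, d_9 = (386 - 15^2)/7 = 161/7 = 23, a_9 = floor((19 + 15)/23) = 1.
  m_10 = 23*1 - 15 = 8, d_10 = (386 - 8^2)/23 = 322/23 = 14, a_10 = floor((19 + 8)/14) = 1.
  m_11 = 14*1 - 8 = 6, d_11 = (386 - 6^2)/14 = 350/14 = 25, a_11 = floor((19 + 6)/25) = 1.
  m_12 = 25*1 - 6 = 19, d_12 = (386 - 19^2)/25 = 25/25 = 1, a_12 = floor((19 + 19)/1) = 38.
  m_13 = 1*38 - 19 = 19, d_13 = (386 - 19^2)/1 = 25/1 = 25: (m_13, d_13) = (m_1, d_1) = (19, 25), so from here the quotients repeat a_1, ..., a_12; the period length is 12.
So sqrt(386) = [19; (1, 1, 1, 4, 1, 18, 1, 4, 1, 1, 1, 38)] with period length k = 12.
k is even, so the fundamental solution of x^2 - 386y^2 = 1 is (p_{k-1}, q_{k-1}) = (p_11, q_11); compute convergents through index 11.
Convergents (p_i = a_i*p_{i-1} + p_{i-2}, q_i = a_i*q_{i-1} + q_{i-2} with p_{-2}=0, p_{-1}=1, q_{-2}=1, q_{-1}=0):
  i=0: a_0=19, p_0 = 19*1 + 0 = 19, q_0 = 19*0 + 1 = 1.
  i=1: a_1=1, p_1 = 1*19 + 1 = 20, q_1 = 1*1 + 0 = 1.
  i=2: a_2=1, p_2 = 1*20 + 19 = 39, q_2 = 1*1 + 1 = 2.
  i=3: a_3=1, p_3 = 1*39 + 20 = 59, q_3 = 1*2 + 1 = 3.
  i=4: a_4=4, p_4 = 4*59 + 39 = 275, q_4 = 4*3 + 2 = 14.
  i=5: a_5=1, p_5 = 1*275 + 59 = 334, q_5 = 1*14 + 3 = 17.
  i=6: a_6=18, p_6 = 18*334 + 275 = 6287, q_6 = 18*17 + 14 = 320.
  i=7: a_7=1, p_7 = 1*6287 + 334 = 6621, q_7 = 1*320 + 17 = 337.
  i=8: a_8=4, p_8 = 4*6621 + 6287 = 32771, q_8 = 4*337 + 320 = 1668.
  i=9: a_9=1, p_9 = 1*32771 + 6621 = 39392, q_9 = 1*1668 + 337 = 2005.
  i=10: a_10=1, p_10 = 1*39392 + 32771 = 72163, q_10 = 1*2005 + 1668 = 3673.
  i=11: a_11=1, p_11 = 1*72163 + 39392 = 111555, q_11 = 1*3673 + 2005 = 5678.
Check: 111555^2 - 386*5678^2 = 12444518025 - 12444518024 = 1, so (x, y) = (111555, 5678) solves the equation, and by the theorem it is the least positive solution.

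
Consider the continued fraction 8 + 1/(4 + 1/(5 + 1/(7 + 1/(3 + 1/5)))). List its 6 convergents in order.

8/1, 33/4, 173/21, 1244/151, 3905/474, 20769/2521

Using the convergent recurrence p_i = a_i*p_{i-1} + p_{i-2}, q_i = a_i*q_{i-1} + q_{i-2} with p_{-2}=0, p_{-1}=1, q_{-2}=1, q_{-1}=0:
  i=0: a_0=8, p_0 = 8*1 + 0 = 8, q_0 = 8*0 + 1 = 1.
  i=1: a_1=4, p_1 = 4*8 + 1 = 33, q_1 = 4*1 + 0 = 4.
  i=2: a_2=5, p_2 = 5*33 + 8 = 173, q_2 = 5*4 + 1 = 21.
  i=3: a_3=7, p_3 = 7*173 + 33 = 1244, q_3 = 7*21 + 4 = 151.
  i=4: a_4=3, p_4 = 3*1244 + 173 = 3905, q_4 = 3*151 + 21 = 474.
  i=5: a_5=5, p_5 = 5*3905 + 1244 = 20769, q_5 = 5*474 + 151 = 2521.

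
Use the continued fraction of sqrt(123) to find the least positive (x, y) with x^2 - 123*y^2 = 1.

First expand sqrt(123) as a continued fraction. With x_i = (sqrt(123) + m_i)/d_i and (m_0, d_0) = (0, 1): a_0 = floor(sqrt(123)) = 11, since 11^2 = 121 <= 123 < 144 = 12^2.
Iterate m_{i+1} = d_i*a_i - m_i, d_{i+1} = (123 - m_{i+1}^2)/d_i, a_{i+1} = floor((a_0 + m_{i+1})/d_{i+1}):
  m_1 = 1*11 - 0 = 11, d_1 = (123 - 11^2)/1 = 2/1 = 2, a_1 = floor((11 + 11)/2) = 11.
  m_2 = 2*11 - 11 = 11, d_2 = (123 - 11^2)/2 = 2/2 = 1, a_2 = floor((11 + 11)/1) = 22.
  m_3 = 1*22 - 11 = 11, d_3 = (123 - 11^2)/1 = 2/1 = 2: (m_3, d_3) = (m_1, d_1) = (11, 2), so from here the quotients repeat a_1, a_2; the period length is 2.
So sqrt(123) = [11; (11, 22)] with period length k = 2.
k is even, so the fundamental solution of x^2 - 123y^2 = 1 is (p_{k-1}, q_{k-1}) = (p_1, q_1); compute convergents through index 1.
Convergents (p_i = a_i*p_{i-1} + p_{i-2}, q_i = a_i*q_{i-1} + q_{i-2} with p_{-2}=0, p_{-1}=1, q_{-2}=1, q_{-1}=0):
  i=0: a_0=11, p_0 = 11*1 + 0 = 11, q_0 = 11*0 + 1 = 1.
  i=1: a_1=11, p_1 = 11*11 + 1 = 122, q_1 = 11*1 + 0 = 11.
Check: 122^2 - 123*11^2 = 14884 - 14883 = 1, so (x, y) = (122, 11) solves the equation, and by the theorem it is the least positive solution.

(x, y) = (122, 11)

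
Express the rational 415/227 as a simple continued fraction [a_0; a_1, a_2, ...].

Run the Euclidean algorithm on 415 and 227; the successive quotients are the partial quotients a_0, a_1, ... (each step inverts the fractional part left over by the previous one):
  415 = 1*227 + 188, so a_0 = 1.
  227 = 1*188 + 39, so a_1 = 1.
  188 = 4*39 + 32, so a_2 = 4.
  39 = 1*32 + 7, so a_3 = 1.
  32 = 4*7 + 4, so a_4 = 4.
  7 = 1*4 + 3, so a_5 = 1.
  4 = 1*3 + 1, so a_6 = 1.
  3 = 3*1 + 0, so a_7 = 3.
The remainder reaches 0 after 8 divisions, so the expansion has 8 partial quotients, read off in order.

[1; 1, 4, 1, 4, 1, 1, 3]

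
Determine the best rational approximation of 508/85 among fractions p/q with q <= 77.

Expand x = 508/85 as a continued fraction with the Euclidean algorithm:
  508 = 5*85 + 83, so a_0 = 5.
  85 = 1*83 + 2, so a_1 = 1.
  83 = 41*2 + 1, so a_2 = 41.
  2 = 2*1 + 0, so a_3 = 2.
so x = [5; 1, 41, 2].
Convergents (p_i = a_i*p_{i-1} + p_{i-2}, q_i = a_i*q_{i-1} + q_{i-2} with p_{-2}=0, p_{-1}=1, q_{-2}=1, q_{-1}=0), until the denominator exceeds 77:
  i=0: a_0=5, p_0 = 5*1 + 0 = 5, q_0 = 5*0 + 1 = 1.
  i=1: a_1=1, p_1 = 1*5 + 1 = 6, q_1 = 1*1 + 0 = 1.
  i=2: a_2=41, p_2 = 41*6 + 5 = 251, q_2 = 41*1 + 1 = 42.
  i=3: a_3=2, p_3 = 2*251 + 6 = 508, q_3 = 2*42 + 1 = 85.
q_3 = 85 > 77, so the last convergent with denominator <= 77 is p_2/q_2 = 251/42.
The closest fraction with denominator <= 77 is either p_2/q_2 or the intermediate fraction (k*p_2 + p_1)/(k*q_2 + q_1) with the largest k >= 1 whose denominator stays <= 77; these approach x as k grows, and every other convergent or intermediate fraction in range is farther away.
Largest k: floor((77 - q_1)/q_2) = floor((77 - 1)/42) = 1.
That gives (1*251 + 6)/(1*42 + 1) = 257/43.
Compare the errors: |x - 251/42| = |508*42 - 251*85|/(85*42) = 1/3570, and |x - 257/43| = |508*43 - 257*85|/(85*43) = 1/3655.
Cross-multiplying, 1*3570 = 3570 < 3655 = 1*3655, so 1/3655 is smaller: the intermediate fraction 257/43 is closer to x than 251/42.

257/43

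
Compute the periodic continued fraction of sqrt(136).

Write x_i = (sqrt(136) + m_i)/d_i with (m_0, d_0) = (0, 1). a_0 = floor(sqrt(136)) = 11, since 11^2 = 121 <= 136 < 144 = 12^2.
Iterate m_{i+1} = d_i*a_i - m_i, d_{i+1} = (136 - m_{i+1}^2)/d_i, a_{i+1} = floor((a_0 + m_{i+1})/d_{i+1}):
  m_1 = 1*11 - 0 = 11, d_1 = (136 - 11^2)/1 = 15/1 = 15, a_1 = floor((11 + 11)/15) = 1.
  m_2 = 15*1 - 11 = 4, d_2 = (136 - 4^2)/15 = 120/15 = 8, a_2 = floor((11 + 4)/8) = 1.
  m_3 = 8*1 - 4 = 4, d_3 = (136 - 4^2)/8 = 120/8 = 15, a_3 = floor((11 + 4)/15) = 1.
  m_4 = 15*1 - 4 = 11, d_4 = (136 - 11^2)/15 = 15/15 = 1, a_4 = floor((11 + 11)/1) = 22.
  m_5 = 1*22 - 11 = 11, d_5 = (136 - 11^2)/1 = 15/1 = 15: (m_5, d_5) = (m_1, d_1) = (11, 15), so from here the quotients repeat a_1, ..., a_4; the period length is 4.
Hence the expansion of sqrt(136) is a_0 = 11 followed by the repeating block 1, 1, 1, 22 (period 4).

[11; (1, 1, 1, 22)]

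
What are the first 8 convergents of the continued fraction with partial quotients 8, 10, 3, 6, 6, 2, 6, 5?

8/1, 81/10, 251/31, 1587/196, 9773/1207, 21133/2610, 136571/16867, 703988/86945

Using the convergent recurrence p_i = a_i*p_{i-1} + p_{i-2}, q_i = a_i*q_{i-1} + q_{i-2} with p_{-2}=0, p_{-1}=1, q_{-2}=1, q_{-1}=0:
  i=0: a_0=8, p_0 = 8*1 + 0 = 8, q_0 = 8*0 + 1 = 1.
  i=1: a_1=10, p_1 = 10*8 + 1 = 81, q_1 = 10*1 + 0 = 10.
  i=2: a_2=3, p_2 = 3*81 + 8 = 251, q_2 = 3*10 + 1 = 31.
  i=3: a_3=6, p_3 = 6*251 + 81 = 1587, q_3 = 6*31 + 10 = 196.
  i=4: a_4=6, p_4 = 6*1587 + 251 = 9773, q_4 = 6*196 + 31 = 1207.
  i=5: a_5=2, p_5 = 2*9773 + 1587 = 21133, q_5 = 2*1207 + 196 = 2610.
  i=6: a_6=6, p_6 = 6*21133 + 9773 = 136571, q_6 = 6*2610 + 1207 = 16867.
  i=7: a_7=5, p_7 = 5*136571 + 21133 = 703988, q_7 = 5*16867 + 2610 = 86945.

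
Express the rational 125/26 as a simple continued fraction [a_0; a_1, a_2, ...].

[4; 1, 4, 5]

Run the Euclidean algorithm on 125 and 26; the successive quotients are the partial quotients a_0, a_1, ... (each step inverts the fractional part left over by the previous one):
  125 = 4*26 + 21, so a_0 = 4.
  26 = 1*21 + 5, so a_1 = 1.
  21 = 4*5 + 1, so a_2 = 4.
  5 = 5*1 + 0, so a_3 = 5.
The remainder reaches 0 after 4 divisions, so the expansion has 4 partial quotients, read off in order.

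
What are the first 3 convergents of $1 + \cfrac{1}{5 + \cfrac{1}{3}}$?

Using the convergent recurrence p_i = a_i*p_{i-1} + p_{i-2}, q_i = a_i*q_{i-1} + q_{i-2} with p_{-2}=0, p_{-1}=1, q_{-2}=1, q_{-1}=0:
  i=0: a_0=1, p_0 = 1*1 + 0 = 1, q_0 = 1*0 + 1 = 1.
  i=1: a_1=5, p_1 = 5*1 + 1 = 6, q_1 = 5*1 + 0 = 5.
  i=2: a_2=3, p_2 = 3*6 + 1 = 19, q_2 = 3*5 + 1 = 16.

1/1, 6/5, 19/16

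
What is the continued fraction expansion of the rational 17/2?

Run the Euclidean algorithm on 17 and 2; the successive quotients are the partial quotients a_0, a_1, ... (each step inverts the fractional part left over by the previous one):
  17 = 8*2 + 1, so a_0 = 8.
  2 = 2*1 + 0, so a_1 = 2.
The remainder reaches 0 after 2 divisions, so the expansion has 2 partial quotients, read off in order.

[8; 2]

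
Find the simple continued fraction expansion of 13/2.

[6; 2]

Run the Euclidean algorithm on 13 and 2; the successive quotients are the partial quotients a_0, a_1, ... (each step inverts the fractional part left over by the previous one):
  13 = 6*2 + 1, so a_0 = 6.
  2 = 2*1 + 0, so a_1 = 2.
The remainder reaches 0 after 2 divisions, so the expansion has 2 partial quotients, read off in order.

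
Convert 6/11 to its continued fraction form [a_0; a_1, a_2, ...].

Run the Euclidean algorithm on 6 and 11; the successive quotients are the partial quotients a_0, a_1, ... (each step inverts the fractional part left over by the previous one):
  6 = 0*11 + 6, so a_0 = 0.
  11 = 1*6 + 5, so a_1 = 1.
  6 = 1*5 + 1, so a_2 = 1.
  5 = 5*1 + 0, so a_3 = 5.
The remainder reaches 0 after 4 divisions, so the expansion has 4 partial quotients, read off in order.

[0; 1, 1, 5]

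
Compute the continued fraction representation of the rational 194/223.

[0; 1, 6, 1, 2, 4, 2]

Run the Euclidean algorithm on 194 and 223; the successive quotients are the partial quotients a_0, a_1, ... (each step inverts the fractional part left over by the previous one):
  194 = 0*223 + 194, so a_0 = 0.
  223 = 1*194 + 29, so a_1 = 1.
  194 = 6*29 + 20, so a_2 = 6.
  29 = 1*20 + 9, so a_3 = 1.
  20 = 2*9 + 2, so a_4 = 2.
  9 = 4*2 + 1, so a_5 = 4.
  2 = 2*1 + 0, so a_6 = 2.
The remainder reaches 0 after 7 divisions, so the expansion has 7 partial quotients, read off in order.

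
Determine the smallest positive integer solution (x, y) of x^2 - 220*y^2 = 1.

First expand sqrt(220) as a continued fraction. With x_i = (sqrt(220) + m_i)/d_i and (m_0, d_0) = (0, 1): a_0 = floor(sqrt(220)) = 14, since 14^2 = 196 <= 220 < 225 = 15^2.
Iterate m_{i+1} = d_i*a_i - m_i, d_{i+1} = (220 - m_{i+1}^2)/d_i, a_{i+1} = floor((a_0 + m_{i+1})/d_{i+1}):
  m_1 = 1*14 - 0 = 14, d_1 = (220 - 14^2)/1 = 24/1 = 24, a_1 = floor((14 + 14)/24) = 1.
  m_2 = 24*1 - 14 = 10, d_2 = (220 - 10^2)/24 = 120/24 = 5, a_2 = floor((14 + 10)/5) = 4.
  m_3 = 5*4 - 10 = 10, d_3 = (220 - 10^2)/5 = 120/5 = 24, a_3 = floor((14 + 10)/24) = 1.
  m_4 = 24*1 - 10 = 14, d_4 = (220 - 14^2)/24 = 24/24 = 1, a_4 = floor((14 + 14)/1) = 28.
  m_5 = 1*28 - 14 = 14, d_5 = (220 - 14^2)/1 = 24/1 = 24: (m_5, d_5) = (m_1, d_1) = (14, 24), so from here the quotients repeat a_1, ..., a_4; the period length is 4.
So sqrt(220) = [14; (1, 4, 1, 28)] with period length k = 4.
k is even, so the fundamental solution of x^2 - 220y^2 = 1 is (p_{k-1}, q_{k-1}) = (p_3, q_3); compute convergents through index 3.
Convergents (p_i = a_i*p_{i-1} + p_{i-2}, q_i = a_i*q_{i-1} + q_{i-2} with p_{-2}=0, p_{-1}=1, q_{-2}=1, q_{-1}=0):
  i=0: a_0=14, p_0 = 14*1 + 0 = 14, q_0 = 14*0 + 1 = 1.
  i=1: a_1=1, p_1 = 1*14 + 1 = 15, q_1 = 1*1 + 0 = 1.
  i=2: a_2=4, p_2 = 4*15 + 14 = 74, q_2 = 4*1 + 1 = 5.
  i=3: a_3=1, p_3 = 1*74 + 15 = 89, q_3 = 1*5 + 1 = 6.
Check: 89^2 - 220*6^2 = 7921 - 7920 = 1, so (x, y) = (89, 6) solves the equation, and by the theorem it is the least positive solution.

(x, y) = (89, 6)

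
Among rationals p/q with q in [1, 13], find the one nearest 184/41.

Expand x = 184/41 as a continued fraction with the Euclidean algorithm:
  184 = 4*41 + 20, so a_0 = 4.
  41 = 2*20 + 1, so a_1 = 2.
  20 = 20*1 + 0, so a_2 = 20.
so x = [4; 2, 20].
Convergents (p_i = a_i*p_{i-1} + p_{i-2}, q_i = a_i*q_{i-1} + q_{i-2} with p_{-2}=0, p_{-1}=1, q_{-2}=1, q_{-1}=0), until the denominator exceeds 13:
  i=0: a_0=4, p_0 = 4*1 + 0 = 4, q_0 = 4*0 + 1 = 1.
  i=1: a_1=2, p_1 = 2*4 + 1 = 9, q_1 = 2*1 + 0 = 2.
  i=2: a_2=20, p_2 = 20*9 + 4 = 184, q_2 = 20*2 + 1 = 41.
q_2 = 41 > 13, so the last convergent with denominator <= 13 is p_1/q_1 = 9/2.
The closest fraction with denominator <= 13 is either p_1/q_1 or the intermediate fraction (k*p_1 + p_0)/(k*q_1 + q_0) with the largest k >= 1 whose denominator stays <= 13; these approach x as k grows, and every other convergent or intermediate fraction in range is farther away.
Largest k: floor((13 - q_0)/q_1) = floor((13 - 1)/2) = 6.
That gives (6*9 + 4)/(6*2 + 1) = 58/13.
Compare the errors: |x - 9/2| = |184*2 - 9*41|/(41*2) = 1/82, and |x - 58/13| = |184*13 - 58*41|/(41*13) = 14/533.
Cross-multiplying, 1*533 = 533 < 1148 = 14*82, so 1/82 is smaller: the convergent 9/2 is closer to x than 58/13.

9/2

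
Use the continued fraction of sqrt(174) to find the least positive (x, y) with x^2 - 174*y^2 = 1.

First expand sqrt(174) as a continued fraction. With x_i = (sqrt(174) + m_i)/d_i and (m_0, d_0) = (0, 1): a_0 = floor(sqrt(174)) = 13, since 13^2 = 169 <= 174 < 196 = 14^2.
Iterate m_{i+1} = d_i*a_i - m_i, d_{i+1} = (174 - m_{i+1}^2)/d_i, a_{i+1} = floor((a_0 + m_{i+1})/d_{i+1}):
  m_1 = 1*13 - 0 = 13, d_1 = (174 - 13^2)/1 = 5/1 = 5, a_1 = floor((13 + 13)/5) = 5.
  m_2 = 5*5 - 13 = 12, d_2 = (174 - 12^2)/5 = 30/5 = 6, a_2 = floor((13 + 12)/6) = 4.
  m_3 = 6*4 - 12 = 12, d_3 = (174 - 12^2)/6 = 30/6 = 5, a_3 = floor((13 + 12)/5) = 5.
  m_4 = 5*5 - 12 = 13, d_4 = (174 - 13^2)/5 = 5/5 = 1, a_4 = floor((13 + 13)/1) = 26.
  m_5 = 1*26 - 13 = 13, d_5 = (174 - 13^2)/1 = 5/1 = 5: (m_5, d_5) = (m_1, d_1) = (13, 5), so from here the quotients repeat a_1, ..., a_4; the period length is 4.
So sqrt(174) = [13; (5, 4, 5, 26)] with period length k = 4.
k is even, so the fundamental solution of x^2 - 174y^2 = 1 is (p_{k-1}, q_{k-1}) = (p_3, q_3); compute convergents through index 3.
Convergents (p_i = a_i*p_{i-1} + p_{i-2}, q_i = a_i*q_{i-1} + q_{i-2} with p_{-2}=0, p_{-1}=1, q_{-2}=1, q_{-1}=0):
  i=0: a_0=13, p_0 = 13*1 + 0 = 13, q_0 = 13*0 + 1 = 1.
  i=1: a_1=5, p_1 = 5*13 + 1 = 66, q_1 = 5*1 + 0 = 5.
  i=2: a_2=4, p_2 = 4*66 + 13 = 277, q_2 = 4*5 + 1 = 21.
  i=3: a_3=5, p_3 = 5*277 + 66 = 1451, q_3 = 5*21 + 5 = 110.
Check: 1451^2 - 174*110^2 = 2105401 - 2105400 = 1, so (x, y) = (1451, 110) solves the equation, and by the theorem it is the least positive solution.

(x, y) = (1451, 110)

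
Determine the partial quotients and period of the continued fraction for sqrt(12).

[3; (2, 6)]

Write x_i = (sqrt(12) + m_i)/d_i with (m_0, d_0) = (0, 1). a_0 = floor(sqrt(12)) = 3, since 3^2 = 9 <= 12 < 16 = 4^2.
Iterate m_{i+1} = d_i*a_i - m_i, d_{i+1} = (12 - m_{i+1}^2)/d_i, a_{i+1} = floor((a_0 + m_{i+1})/d_{i+1}):
  m_1 = 1*3 - 0 = 3, d_1 = (12 - 3^2)/1 = 3/1 = 3, a_1 = floor((3 + 3)/3) = 2.
  m_2 = 3*2 - 3 = 3, d_2 = (12 - 3^2)/3 = 3/3 = 1, a_2 = floor((3 + 3)/1) = 6.
  m_3 = 1*6 - 3 = 3, d_3 = (12 - 3^2)/1 = 3/1 = 3: (m_3, d_3) = (m_1, d_1) = (3, 3), so from here the quotients repeat a_1, a_2; the period length is 2.
Hence the expansion of sqrt(12) is a_0 = 3 followed by the repeating block 2, 6 (period 2).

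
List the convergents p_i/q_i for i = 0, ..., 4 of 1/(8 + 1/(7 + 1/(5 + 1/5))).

Using the convergent recurrence p_i = a_i*p_{i-1} + p_{i-2}, q_i = a_i*q_{i-1} + q_{i-2} with p_{-2}=0, p_{-1}=1, q_{-2}=1, q_{-1}=0:
  i=0: a_0=0, p_0 = 0*1 + 0 = 0, q_0 = 0*0 + 1 = 1.
  i=1: a_1=8, p_1 = 8*0 + 1 = 1, q_1 = 8*1 + 0 = 8.
  i=2: a_2=7, p_2 = 7*1 + 0 = 7, q_2 = 7*8 + 1 = 57.
  i=3: a_3=5, p_3 = 5*7 + 1 = 36, q_3 = 5*57 + 8 = 293.
  i=4: a_4=5, p_4 = 5*36 + 7 = 187, q_4 = 5*293 + 57 = 1522.

0/1, 1/8, 7/57, 36/293, 187/1522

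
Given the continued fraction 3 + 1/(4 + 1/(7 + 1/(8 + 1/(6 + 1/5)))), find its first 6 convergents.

Using the convergent recurrence p_i = a_i*p_{i-1} + p_{i-2}, q_i = a_i*q_{i-1} + q_{i-2} with p_{-2}=0, p_{-1}=1, q_{-2}=1, q_{-1}=0:
  i=0: a_0=3, p_0 = 3*1 + 0 = 3, q_0 = 3*0 + 1 = 1.
  i=1: a_1=4, p_1 = 4*3 + 1 = 13, q_1 = 4*1 + 0 = 4.
  i=2: a_2=7, p_2 = 7*13 + 3 = 94, q_2 = 7*4 + 1 = 29.
  i=3: a_3=8, p_3 = 8*94 + 13 = 765, q_3 = 8*29 + 4 = 236.
  i=4: a_4=6, p_4 = 6*765 + 94 = 4684, q_4 = 6*236 + 29 = 1445.
  i=5: a_5=5, p_5 = 5*4684 + 765 = 24185, q_5 = 5*1445 + 236 = 7461.

3/1, 13/4, 94/29, 765/236, 4684/1445, 24185/7461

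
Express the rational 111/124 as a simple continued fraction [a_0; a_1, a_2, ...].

[0; 1, 8, 1, 1, 6]

Run the Euclidean algorithm on 111 and 124; the successive quotients are the partial quotients a_0, a_1, ... (each step inverts the fractional part left over by the previous one):
  111 = 0*124 + 111, so a_0 = 0.
  124 = 1*111 + 13, so a_1 = 1.
  111 = 8*13 + 7, so a_2 = 8.
  13 = 1*7 + 6, so a_3 = 1.
  7 = 1*6 + 1, so a_4 = 1.
  6 = 6*1 + 0, so a_5 = 6.
The remainder reaches 0 after 6 divisions, so the expansion has 6 partial quotients, read off in order.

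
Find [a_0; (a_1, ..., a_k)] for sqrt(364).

Write x_i = (sqrt(364) + m_i)/d_i with (m_0, d_0) = (0, 1). a_0 = floor(sqrt(364)) = 19, since 19^2 = 361 <= 364 < 400 = 20^2.
Iterate m_{i+1} = d_i*a_i - m_i, d_{i+1} = (364 - m_{i+1}^2)/d_i, a_{i+1} = floor((a_0 + m_{i+1})/d_{i+1}):
  m_1 = 1*19 - 0 = 19, d_1 = (364 - 19^2)/1 = 3/1 = 3, a_1 = floor((19 + 19)/3) = 12.
  m_2 = 3*12 - 19 = 17, d_2 = (364 - 17^2)/3 = 75/3 = 25, a_2 = floor((19 + 17)/25) = 1.
  m_3 = 25*1 - 17 = 8, d_3 = (364 - 8^2)/25 = 300/25 = 12, a_3 = floor((19 + 8)/12) = 2.
  m_4 = 12*2 - 8 = 16, d_4 = (364 - 16^2)/12 = 108/12 = 9, a_4 = floor((19 + 16)/9) = 3.
  m_5 = 9*3 - 16 = 11, d_5 = (364 - 11^2)/9 = 243/9 = 27, a_5 = floor((19 + 11)/27) = 1.
  m_6 = 27*1 - 11 = 16, d_6 = (364 - 16^2)/27 = 108/27 = 4, a_6 = floor((19 + 16)/4) = 8.
  m_7 = 4*8 - 16 = 16, d_7 = (364 - 16^2)/4 = 108/4 = 27, a_7 = floor((19 + 16)/27) = 1.
  m_8 = 27*1 - 16 = 11, d_8 = (364 - 11^2)/27 = 243/27 = 9, a_8 = floor((19 + 11)/9) = 3.
  m_9 = 9*3 - 11 = 16, d_9 = (364 - 16^2)/9 = 108/9 = 12, a_9 = floor((19 + 16)/12) = 2.
  m_10 = 12*2 - 16 = 8, d_10 = (364 - 8^2)/12 = 300/12 = 25, a_10 = floor((19 + 8)/25) = 1.
  m_11 = 25*1 - 8 = 17, d_11 = (364 - 17^2)/25 = 75/25 = 3, a_11 = floor((19 + 17)/3) = 12.
  m_12 = 3*12 - 17 = 19, d_12 = (364 - 19^2)/3 = 3/3 = 1, a_12 = floor((19 + 19)/1) = 38.
  m_13 = 1*38 - 19 = 19, d_13 = (364 - 19^2)/1 = 3/1 = 3: (m_13, d_13) = (m_1, d_1) = (19, 3), so from here the quotients repeat a_1, ..., a_12; the period length is 12.
Hence the expansion of sqrt(364) is a_0 = 19 followed by the repeating block 12, 1, 2, 3, 1, 8, 1, 3, 2, 1, 12, 38 (period 12).

[19; (12, 1, 2, 3, 1, 8, 1, 3, 2, 1, 12, 38)]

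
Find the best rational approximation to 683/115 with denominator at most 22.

Expand x = 683/115 as a continued fraction with the Euclidean algorithm:
  683 = 5*115 + 108, so a_0 = 5.
  115 = 1*108 + 7, so a_1 = 1.
  108 = 15*7 + 3, so a_2 = 15.
  7 = 2*3 + 1, so a_3 = 2.
  3 = 3*1 + 0, so a_4 = 3.
so x = [5; 1, 15, 2, 3].
Convergents (p_i = a_i*p_{i-1} + p_{i-2}, q_i = a_i*q_{i-1} + q_{i-2} with p_{-2}=0, p_{-1}=1, q_{-2}=1, q_{-1}=0), until the denominator exceeds 22:
  i=0: a_0=5, p_0 = 5*1 + 0 = 5, q_0 = 5*0 + 1 = 1.
  i=1: a_1=1, p_1 = 1*5 + 1 = 6, q_1 = 1*1 + 0 = 1.
  i=2: a_2=15, p_2 = 15*6 + 5 = 95, q_2 = 15*1 + 1 = 16.
  i=3: a_3=2, p_3 = 2*95 + 6 = 196, q_3 = 2*16 + 1 = 33.
q_3 = 33 > 22, so the last convergent with denominator <= 22 is p_2/q_2 = 95/16.
The closest fraction with denominator <= 22 is either p_2/q_2 or the intermediate fraction (k*p_2 + p_1)/(k*q_2 + q_1) with the largest k >= 1 whose denominator stays <= 22; these approach x as k grows, and every other convergent or intermediate fraction in range is farther away.
Largest k: floor((22 - q_1)/q_2) = floor((22 - 1)/16) = 1.
That gives (1*95 + 6)/(1*16 + 1) = 101/17.
Compare the errors: |x - 95/16| = |683*16 - 95*115|/(115*16) = 3/1840, and |x - 101/17| = |683*17 - 101*115|/(115*17) = 4/1955.
Cross-multiplying, 3*1955 = 5865 < 7360 = 4*1840, so 3/1840 is smaller: the convergent 95/16 is closer to x than 101/17.

95/16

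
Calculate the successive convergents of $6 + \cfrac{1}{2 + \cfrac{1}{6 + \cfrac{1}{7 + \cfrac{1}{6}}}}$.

6/1, 13/2, 84/13, 601/93, 3690/571

Using the convergent recurrence p_i = a_i*p_{i-1} + p_{i-2}, q_i = a_i*q_{i-1} + q_{i-2} with p_{-2}=0, p_{-1}=1, q_{-2}=1, q_{-1}=0:
  i=0: a_0=6, p_0 = 6*1 + 0 = 6, q_0 = 6*0 + 1 = 1.
  i=1: a_1=2, p_1 = 2*6 + 1 = 13, q_1 = 2*1 + 0 = 2.
  i=2: a_2=6, p_2 = 6*13 + 6 = 84, q_2 = 6*2 + 1 = 13.
  i=3: a_3=7, p_3 = 7*84 + 13 = 601, q_3 = 7*13 + 2 = 93.
  i=4: a_4=6, p_4 = 6*601 + 84 = 3690, q_4 = 6*93 + 13 = 571.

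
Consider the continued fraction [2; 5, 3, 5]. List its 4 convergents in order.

2/1, 11/5, 35/16, 186/85

Using the convergent recurrence p_i = a_i*p_{i-1} + p_{i-2}, q_i = a_i*q_{i-1} + q_{i-2} with p_{-2}=0, p_{-1}=1, q_{-2}=1, q_{-1}=0:
  i=0: a_0=2, p_0 = 2*1 + 0 = 2, q_0 = 2*0 + 1 = 1.
  i=1: a_1=5, p_1 = 5*2 + 1 = 11, q_1 = 5*1 + 0 = 5.
  i=2: a_2=3, p_2 = 3*11 + 2 = 35, q_2 = 3*5 + 1 = 16.
  i=3: a_3=5, p_3 = 5*35 + 11 = 186, q_3 = 5*16 + 5 = 85.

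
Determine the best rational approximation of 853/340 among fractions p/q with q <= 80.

Expand x = 853/340 as a continued fraction with the Euclidean algorithm:
  853 = 2*340 + 173, so a_0 = 2.
  340 = 1*173 + 167, so a_1 = 1.
  173 = 1*167 + 6, so a_2 = 1.
  167 = 27*6 + 5, so a_3 = 27.
  6 = 1*5 + 1, so a_4 = 1.
  5 = 5*1 + 0, so a_5 = 5.
so x = [2; 1, 1, 27, 1, 5].
Convergents (p_i = a_i*p_{i-1} + p_{i-2}, q_i = a_i*q_{i-1} + q_{i-2} with p_{-2}=0, p_{-1}=1, q_{-2}=1, q_{-1}=0), until the denominator exceeds 80:
  i=0: a_0=2, p_0 = 2*1 + 0 = 2, q_0 = 2*0 + 1 = 1.
  i=1: a_1=1, p_1 = 1*2 + 1 = 3, q_1 = 1*1 + 0 = 1.
  i=2: a_2=1, p_2 = 1*3 + 2 = 5, q_2 = 1*1 + 1 = 2.
  i=3: a_3=27, p_3 = 27*5 + 3 = 138, q_3 = 27*2 + 1 = 55.
  i=4: a_4=1, p_4 = 1*138 + 5 = 143, q_4 = 1*55 + 2 = 57.
  i=5: a_5=5, p_5 = 5*143 + 138 = 853, q_5 = 5*57 + 55 = 340.
q_5 = 340 > 80, so the last convergent with denominator <= 80 is p_4/q_4 = 143/57.
The closest fraction with denominator <= 80 is either p_4/q_4 or the intermediate fraction (k*p_4 + p_3)/(k*q_4 + q_3) with the largest k >= 1 whose denominator stays <= 80; these approach x as k grows, and every other convergent or intermediate fraction in range is farther away.
Largest k: floor((80 - q_3)/q_4) = floor((80 - 55)/57) = 0.
Since k = 0, no intermediate fraction beyond p_4/q_4 has denominator <= 80, so the convergent 143/57 is the closest (its error is |853*57 - 143*340|/(340*57) = 1/19380).

143/57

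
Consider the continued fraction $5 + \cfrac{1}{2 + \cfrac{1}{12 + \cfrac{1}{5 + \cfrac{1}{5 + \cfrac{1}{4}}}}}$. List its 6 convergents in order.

5/1, 11/2, 137/25, 696/127, 3617/660, 15164/2767

Using the convergent recurrence p_i = a_i*p_{i-1} + p_{i-2}, q_i = a_i*q_{i-1} + q_{i-2} with p_{-2}=0, p_{-1}=1, q_{-2}=1, q_{-1}=0:
  i=0: a_0=5, p_0 = 5*1 + 0 = 5, q_0 = 5*0 + 1 = 1.
  i=1: a_1=2, p_1 = 2*5 + 1 = 11, q_1 = 2*1 + 0 = 2.
  i=2: a_2=12, p_2 = 12*11 + 5 = 137, q_2 = 12*2 + 1 = 25.
  i=3: a_3=5, p_3 = 5*137 + 11 = 696, q_3 = 5*25 + 2 = 127.
  i=4: a_4=5, p_4 = 5*696 + 137 = 3617, q_4 = 5*127 + 25 = 660.
  i=5: a_5=4, p_5 = 4*3617 + 696 = 15164, q_5 = 4*660 + 127 = 2767.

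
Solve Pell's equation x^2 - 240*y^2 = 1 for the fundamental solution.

(x, y) = (31, 2)

First expand sqrt(240) as a continued fraction. With x_i = (sqrt(240) + m_i)/d_i and (m_0, d_0) = (0, 1): a_0 = floor(sqrt(240)) = 15, since 15^2 = 225 <= 240 < 256 = 16^2.
Iterate m_{i+1} = d_i*a_i - m_i, d_{i+1} = (240 - m_{i+1}^2)/d_i, a_{i+1} = floor((a_0 + m_{i+1})/d_{i+1}):
  m_1 = 1*15 - 0 = 15, d_1 = (240 - 15^2)/1 = 15/1 = 15, a_1 = floor((15 + 15)/15) = 2.
  m_2 = 15*2 - 15 = 15, d_2 = (240 - 15^2)/15 = 15/15 = 1, a_2 = floor((15 + 15)/1) = 30.
  m_3 = 1*30 - 15 = 15, d_3 = (240 - 15^2)/1 = 15/1 = 15: (m_3, d_3) = (m_1, d_1) = (15, 15), so from here the quotients repeat a_1, a_2; the period length is 2.
So sqrt(240) = [15; (2, 30)] with period length k = 2.
k is even, so the fundamental solution of x^2 - 240y^2 = 1 is (p_{k-1}, q_{k-1}) = (p_1, q_1); compute convergents through index 1.
Convergents (p_i = a_i*p_{i-1} + p_{i-2}, q_i = a_i*q_{i-1} + q_{i-2} with p_{-2}=0, p_{-1}=1, q_{-2}=1, q_{-1}=0):
  i=0: a_0=15, p_0 = 15*1 + 0 = 15, q_0 = 15*0 + 1 = 1.
  i=1: a_1=2, p_1 = 2*15 + 1 = 31, q_1 = 2*1 + 0 = 2.
Check: 31^2 - 240*2^2 = 961 - 960 = 1, so (x, y) = (31, 2) solves the equation, and by the theorem it is the least positive solution.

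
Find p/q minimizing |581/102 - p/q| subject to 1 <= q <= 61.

Expand x = 581/102 as a continued fraction with the Euclidean algorithm:
  581 = 5*102 + 71, so a_0 = 5.
  102 = 1*71 + 31, so a_1 = 1.
  71 = 2*31 + 9, so a_2 = 2.
  31 = 3*9 + 4, so a_3 = 3.
  9 = 2*4 + 1, so a_4 = 2.
  4 = 4*1 + 0, so a_5 = 4.
so x = [5; 1, 2, 3, 2, 4].
Convergents (p_i = a_i*p_{i-1} + p_{i-2}, q_i = a_i*q_{i-1} + q_{i-2} with p_{-2}=0, p_{-1}=1, q_{-2}=1, q_{-1}=0), until the denominator exceeds 61:
  i=0: a_0=5, p_0 = 5*1 + 0 = 5, q_0 = 5*0 + 1 = 1.
  i=1: a_1=1, p_1 = 1*5 + 1 = 6, q_1 = 1*1 + 0 = 1.
  i=2: a_2=2, p_2 = 2*6 + 5 = 17, q_2 = 2*1 + 1 = 3.
  i=3: a_3=3, p_3 = 3*17 + 6 = 57, q_3 = 3*3 + 1 = 10.
  i=4: a_4=2, p_4 = 2*57 + 17 = 131, q_4 = 2*10 + 3 = 23.
  i=5: a_5=4, p_5 = 4*131 + 57 = 581, q_5 = 4*23 + 10 = 102.
q_5 = 102 > 61, so the last convergent with denominator <= 61 is p_4/q_4 = 131/23.
The closest fraction with denominator <= 61 is either p_4/q_4 or the intermediate fraction (k*p_4 + p_3)/(k*q_4 + q_3) with the largest k >= 1 whose denominator stays <= 61; these approach x as k grows, and every other convergent or intermediate fraction in range is farther away.
Largest k: floor((61 - q_3)/q_4) = floor((61 - 10)/23) = 2.
That gives (2*131 + 57)/(2*23 + 10) = 319/56.
Compare the errors: |x - 131/23| = |581*23 - 131*102|/(102*23) = 1/2346, and |x - 319/56| = |581*56 - 319*102|/(102*56) = 2/5712.
Cross-multiplying, 2*2346 = 4692 < 5712 = 1*5712, so 2/5712 is smaller: the intermediate fraction 319/56 is closer to x than 131/23.

319/56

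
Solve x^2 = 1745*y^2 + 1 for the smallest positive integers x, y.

(x, y) = (32837409, 786088)

First expand sqrt(1745) as a continued fraction. With x_i = (sqrt(1745) + m_i)/d_i and (m_0, d_0) = (0, 1): a_0 = floor(sqrt(1745)) = 41, since 41^2 = 1681 <= 1745 < 1764 = 42^2.
Iterate m_{i+1} = d_i*a_i - m_i, d_{i+1} = (1745 - m_{i+1}^2)/d_i, a_{i+1} = floor((a_0 + m_{i+1})/d_{i+1}):
  m_1 = 1*41 - 0 = 41, d_1 = (1745 - 41^2)/1 = 64/1 = 64, a_1 = floor((41 + 41)/64) = 1.
  m_2 = 64*1 - 41 = 23, d_2 = (1745 - 23^2)/64 = 1216/64 = 19, a_2 = floor((41 + 23)/19) = 3.
  m_3 = 19*3 - 23 = 34, d_3 = (1745 - 34^2)/19 = 589/19 = 31, a_3 = floor((41 + 34)/31) = 2.
  m_4 = 31*2 - 34 = 28, d_4 = (1745 - 28^2)/31 = 961/31 = 31, a_4 = floor((41 + 28)/31) = 2.
  m_5 = 31*2 - 28 = 34, d_5 = (1745 - 34^2)/31 = 589/31 = 19, a_5 = floor((41 + 34)/19) = 3.
  m_6 = 19*3 - 34 = 23, d_6 = (1745 - 23^2)/19 = 1216/19 = 64, a_6 = floor((41 + 23)/64) = 1.
  m_7 = 64*1 - 23 = 41, d_7 = (1745 - 41^2)/64 = 64/64 = 1, a_7 = floor((41 + 41)/1) = 82.
  m_8 = 1*82 - 41 = 41, d_8 = (1745 - 41^2)/1 = 64/1 = 64: (m_8, d_8) = (m_1, d_1) = (41, 64), so from here the quotients repeat a_1, ..., a_7; the period length is 7.
So sqrt(1745) = [41; (1, 3, 2, 2, 3, 1, 82)] with period length k = 7.
k is odd, so (p_{k-1}, q_{k-1}) only solves x^2 - 1745y^2 = -1 and the fundamental solution of x^2 - 1745y^2 = 1 is (p_{2k-1}, q_{2k-1}) = (p_13, q_13); compute convergents through index 13, running through the period twice.
Convergents (p_i = a_i*p_{i-1} + p_{i-2}, q_i = a_i*q_{i-1} + q_{i-2} with p_{-2}=0, p_{-1}=1, q_{-2}=1, q_{-1}=0):
  i=0: a_0=41, p_0 = 41*1 + 0 = 41, q_0 = 41*0 + 1 = 1.
  i=1: a_1=1, p_1 = 1*41 + 1 = 42, q_1 = 1*1 + 0 = 1.
  i=2: a_2=3, p_2 = 3*42 + 41 = 167, q_2 = 3*1 + 1 = 4.
  i=3: a_3=2, p_3 = 2*167 + 42 = 376, q_3 = 2*4 + 1 = 9.
  i=4: a_4=2, p_4 = 2*376 + 167 = 919, q_4 = 2*9 + 4 = 22.
  i=5: a_5=3, p_5 = 3*919 + 376 = 3133, q_5 = 3*22 + 9 = 75.
  i=6: a_6=1, p_6 = 1*3133 + 919 = 4052, q_6 = 1*75 + 22 = 97.
  i=7: a_7=82, p_7 = 82*4052 + 3133 = 335397, q_7 = 82*97 + 75 = 8029.
  i=8: a_8=1, p_8 = 1*335397 + 4052 = 339449, q_8 = 1*8029 + 97 = 8126.
  i=9: a_9=3, p_9 = 3*339449 + 335397 = 1353744, q_9 = 3*8126 + 8029 = 32407.
  i=10: a_10=2, p_10 = 2*1353744 + 339449 = 3046937, q_10 = 2*32407 + 8126 = 72940.
  i=11: a_11=2, p_11 = 2*3046937 + 1353744 = 7447618, q_11 = 2*72940 + 32407 = 178287.
  i=12: a_12=3, p_12 = 3*7447618 + 3046937 = 25389791, q_12 = 3*178287 + 72940 = 607801.
  i=13: a_13=1, p_13 = 1*25389791 + 7447618 = 32837409, q_13 = 1*607801 + 178287 = 786088.
Indeed p_6^2 - 1745*q_6^2 = 16418704 - 16418705 = -1, not +1.
Check: 32837409^2 - 1745*786088^2 = 1078295429833281 - 1078295429833280 = 1, so (x, y) = (32837409, 786088) solves the equation, and by the theorem it is the least positive solution.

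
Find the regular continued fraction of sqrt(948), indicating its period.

Write x_i = (sqrt(948) + m_i)/d_i with (m_0, d_0) = (0, 1). a_0 = floor(sqrt(948)) = 30, since 30^2 = 900 <= 948 < 961 = 31^2.
Iterate m_{i+1} = d_i*a_i - m_i, d_{i+1} = (948 - m_{i+1}^2)/d_i, a_{i+1} = floor((a_0 + m_{i+1})/d_{i+1}):
  m_1 = 1*30 - 0 = 30, d_1 = (948 - 30^2)/1 = 48/1 = 48, a_1 = floor((30 + 30)/48) = 1.
  m_2 = 48*1 - 30 = 18, d_2 = (948 - 18^2)/48 = 624/48 = 13, a_2 = floor((30 + 18)/13) = 3.
  m_3 = 13*3 - 18 = 21, d_3 = (948 - 21^2)/13 = 507/13 = 39, a_3 = floor((30 + 21)/39) = 1.
  m_4 = 39*1 - 21 = 18, d_4 = (948 - 18^2)/39 = 624/39 = 16, a_4 = floor((30 + 18)/16) = 3.
  m_5 = 16*3 - 18 = 30, d_5 = (948 - 30^2)/16 = 48/16 = 3, a_5 = floor((30 + 30)/3) = 20.
  m_6 = 3*20 - 30 = 30, d_6 = (948 - 30^2)/3 = 48/3 = 16, a_6 = floor((30 + 30)/16) = 3.
  m_7 = 16*3 - 30 = 18, d_7 = (948 - 18^2)/16 = 624/16 = 39, a_7 = floor((30 + 18)/39) = 1.
  m_8 = 39*1 - 18 = 21, d_8 = (948 - 21^2)/39 = 507/39 = 13, a_8 = floor((30 + 21)/13) = 3.
  m_9 = 13*3 - 21 = 18, d_9 = (948 - 18^2)/13 = 624/13 = 48, a_9 = floor((30 + 18)/48) = 1.
  m_10 = 48*1 - 18 = 30, d_10 = (948 - 30^2)/48 = 48/48 = 1, a_10 = floor((30 + 30)/1) = 60.
  m_11 = 1*60 - 30 = 30, d_11 = (948 - 30^2)/1 = 48/1 = 48: (m_11, d_11) = (m_1, d_1) = (30, 48), so from here the quotients repeat a_1, ..., a_10; the period length is 10.
Hence the expansion of sqrt(948) is a_0 = 30 followed by the repeating block 1, 3, 1, 3, 20, 3, 1, 3, 1, 60 (period 10).

[30; (1, 3, 1, 3, 20, 3, 1, 3, 1, 60)]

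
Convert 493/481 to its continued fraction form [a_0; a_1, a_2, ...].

[1; 40, 12]

Run the Euclidean algorithm on 493 and 481; the successive quotients are the partial quotients a_0, a_1, ... (each step inverts the fractional part left over by the previous one):
  493 = 1*481 + 12, so a_0 = 1.
  481 = 40*12 + 1, so a_1 = 40.
  12 = 12*1 + 0, so a_2 = 12.
The remainder reaches 0 after 3 divisions, so the expansion has 3 partial quotients, read off in order.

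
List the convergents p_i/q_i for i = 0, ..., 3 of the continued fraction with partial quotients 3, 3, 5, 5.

3/1, 10/3, 53/16, 275/83

Using the convergent recurrence p_i = a_i*p_{i-1} + p_{i-2}, q_i = a_i*q_{i-1} + q_{i-2} with p_{-2}=0, p_{-1}=1, q_{-2}=1, q_{-1}=0:
  i=0: a_0=3, p_0 = 3*1 + 0 = 3, q_0 = 3*0 + 1 = 1.
  i=1: a_1=3, p_1 = 3*3 + 1 = 10, q_1 = 3*1 + 0 = 3.
  i=2: a_2=5, p_2 = 5*10 + 3 = 53, q_2 = 5*3 + 1 = 16.
  i=3: a_3=5, p_3 = 5*53 + 10 = 275, q_3 = 5*16 + 3 = 83.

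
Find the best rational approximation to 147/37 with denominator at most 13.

Expand x = 147/37 as a continued fraction with the Euclidean algorithm:
  147 = 3*37 + 36, so a_0 = 3.
  37 = 1*36 + 1, so a_1 = 1.
  36 = 36*1 + 0, so a_2 = 36.
so x = [3; 1, 36].
Convergents (p_i = a_i*p_{i-1} + p_{i-2}, q_i = a_i*q_{i-1} + q_{i-2} with p_{-2}=0, p_{-1}=1, q_{-2}=1, q_{-1}=0), until the denominator exceeds 13:
  i=0: a_0=3, p_0 = 3*1 + 0 = 3, q_0 = 3*0 + 1 = 1.
  i=1: a_1=1, p_1 = 1*3 + 1 = 4, q_1 = 1*1 + 0 = 1.
  i=2: a_2=36, p_2 = 36*4 + 3 = 147, q_2 = 36*1 + 1 = 37.
q_2 = 37 > 13, so the last convergent with denominator <= 13 is p_1/q_1 = 4/1.
The closest fraction with denominator <= 13 is either p_1/q_1 or the intermediate fraction (k*p_1 + p_0)/(k*q_1 + q_0) with the largest k >= 1 whose denominator stays <= 13; these approach x as k grows, and every other convergent or intermediate fraction in range is farther away.
Largest k: floor((13 - q_0)/q_1) = floor((13 - 1)/1) = 12.
That gives (12*4 + 3)/(12*1 + 1) = 51/13.
Compare the errors: |x - 4/1| = |147*1 - 4*37|/(37*1) = 1/37, and |x - 51/13| = |147*13 - 51*37|/(37*13) = 24/481.
Cross-multiplying, 1*481 = 481 < 888 = 24*37, so 1/37 is smaller: the convergent 4/1 is closer to x than 51/13.

4/1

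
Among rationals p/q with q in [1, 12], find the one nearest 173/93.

13/7

Expand x = 173/93 as a continued fraction with the Euclidean algorithm:
  173 = 1*93 + 80, so a_0 = 1.
  93 = 1*80 + 13, so a_1 = 1.
  80 = 6*13 + 2, so a_2 = 6.
  13 = 6*2 + 1, so a_3 = 6.
  2 = 2*1 + 0, so a_4 = 2.
so x = [1; 1, 6, 6, 2].
Convergents (p_i = a_i*p_{i-1} + p_{i-2}, q_i = a_i*q_{i-1} + q_{i-2} with p_{-2}=0, p_{-1}=1, q_{-2}=1, q_{-1}=0), until the denominator exceeds 12:
  i=0: a_0=1, p_0 = 1*1 + 0 = 1, q_0 = 1*0 + 1 = 1.
  i=1: a_1=1, p_1 = 1*1 + 1 = 2, q_1 = 1*1 + 0 = 1.
  i=2: a_2=6, p_2 = 6*2 + 1 = 13, q_2 = 6*1 + 1 = 7.
  i=3: a_3=6, p_3 = 6*13 + 2 = 80, q_3 = 6*7 + 1 = 43.
q_3 = 43 > 12, so the last convergent with denominator <= 12 is p_2/q_2 = 13/7.
The closest fraction with denominator <= 12 is either p_2/q_2 or the intermediate fraction (k*p_2 + p_1)/(k*q_2 + q_1) with the largest k >= 1 whose denominator stays <= 12; these approach x as k grows, and every other convergent or intermediate fraction in range is farther away.
Largest k: floor((12 - q_1)/q_2) = floor((12 - 1)/7) = 1.
That gives (1*13 + 2)/(1*7 + 1) = 15/8.
Compare the errors: |x - 13/7| = |173*7 - 13*93|/(93*7) = 2/651, and |x - 15/8| = |173*8 - 15*93|/(93*8) = 11/744.
Cross-multiplying, 2*744 = 1488 < 7161 = 11*651, so 2/651 is smaller: the convergent 13/7 is closer to x than 15/8.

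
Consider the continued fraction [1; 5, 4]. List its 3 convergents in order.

Using the convergent recurrence p_i = a_i*p_{i-1} + p_{i-2}, q_i = a_i*q_{i-1} + q_{i-2} with p_{-2}=0, p_{-1}=1, q_{-2}=1, q_{-1}=0:
  i=0: a_0=1, p_0 = 1*1 + 0 = 1, q_0 = 1*0 + 1 = 1.
  i=1: a_1=5, p_1 = 5*1 + 1 = 6, q_1 = 5*1 + 0 = 5.
  i=2: a_2=4, p_2 = 4*6 + 1 = 25, q_2 = 4*5 + 1 = 21.

1/1, 6/5, 25/21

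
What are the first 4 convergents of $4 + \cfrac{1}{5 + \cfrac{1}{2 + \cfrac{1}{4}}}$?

4/1, 21/5, 46/11, 205/49

Using the convergent recurrence p_i = a_i*p_{i-1} + p_{i-2}, q_i = a_i*q_{i-1} + q_{i-2} with p_{-2}=0, p_{-1}=1, q_{-2}=1, q_{-1}=0:
  i=0: a_0=4, p_0 = 4*1 + 0 = 4, q_0 = 4*0 + 1 = 1.
  i=1: a_1=5, p_1 = 5*4 + 1 = 21, q_1 = 5*1 + 0 = 5.
  i=2: a_2=2, p_2 = 2*21 + 4 = 46, q_2 = 2*5 + 1 = 11.
  i=3: a_3=4, p_3 = 4*46 + 21 = 205, q_3 = 4*11 + 5 = 49.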